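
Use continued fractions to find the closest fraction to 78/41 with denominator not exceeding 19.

19/10

Expand x = 78/41 as a continued fraction with the Euclidean algorithm:
  78 = 1*41 + 37, so a_0 = 1.
  41 = 1*37 + 4, so a_1 = 1.
  37 = 9*4 + 1, so a_2 = 9.
  4 = 4*1 + 0, so a_3 = 4.
so x = [1; 1, 9, 4].
Convergents (p_i = a_i*p_{i-1} + p_{i-2}, q_i = a_i*q_{i-1} + q_{i-2} with p_{-2}=0, p_{-1}=1, q_{-2}=1, q_{-1}=0), until the denominator exceeds 19:
  i=0: a_0=1, p_0 = 1*1 + 0 = 1, q_0 = 1*0 + 1 = 1.
  i=1: a_1=1, p_1 = 1*1 + 1 = 2, q_1 = 1*1 + 0 = 1.
  i=2: a_2=9, p_2 = 9*2 + 1 = 19, q_2 = 9*1 + 1 = 10.
  i=3: a_3=4, p_3 = 4*19 + 2 = 78, q_3 = 4*10 + 1 = 41.
q_3 = 41 > 19, so the last convergent with denominator <= 19 is p_2/q_2 = 19/10.
The closest fraction with denominator <= 19 is either p_2/q_2 or the intermediate fraction (k*p_2 + p_1)/(k*q_2 + q_1) with the largest k >= 1 whose denominator stays <= 19; these approach x as k grows, and every other convergent or intermediate fraction in range is farther away.
Largest k: floor((19 - q_1)/q_2) = floor((19 - 1)/10) = 1.
That gives (1*19 + 2)/(1*10 + 1) = 21/11.
Compare the errors: |x - 19/10| = |78*10 - 19*41|/(41*10) = 1/410, and |x - 21/11| = |78*11 - 21*41|/(41*11) = 3/451.
Cross-multiplying, 1*451 = 451 < 1230 = 3*410, so 1/410 is smaller: the convergent 19/10 is closer to x than 21/11.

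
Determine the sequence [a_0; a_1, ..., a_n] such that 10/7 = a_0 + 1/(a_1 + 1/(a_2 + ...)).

[1; 2, 3]

Run the Euclidean algorithm on 10 and 7; the successive quotients are the partial quotients a_0, a_1, ... (each step inverts the fractional part left over by the previous one):
  10 = 1*7 + 3, so a_0 = 1.
  7 = 2*3 + 1, so a_1 = 2.
  3 = 3*1 + 0, so a_2 = 3.
The remainder reaches 0 after 3 divisions, so the expansion has 3 partial quotients, read off in order.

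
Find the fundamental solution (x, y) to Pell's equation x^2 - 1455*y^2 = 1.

(x, y) = (23764, 623)

First expand sqrt(1455) as a continued fraction. With x_i = (sqrt(1455) + m_i)/d_i and (m_0, d_0) = (0, 1): a_0 = floor(sqrt(1455)) = 38, since 38^2 = 1444 <= 1455 < 1521 = 39^2.
Iterate m_{i+1} = d_i*a_i - m_i, d_{i+1} = (1455 - m_{i+1}^2)/d_i, a_{i+1} = floor((a_0 + m_{i+1})/d_{i+1}):
  m_1 = 1*38 - 0 = 38, d_1 = (1455 - 38^2)/1 = 11/1 = 11, a_1 = floor((38 + 38)/11) = 6.
  m_2 = 11*6 - 38 = 28, d_2 = (1455 - 28^2)/11 = 671/11 = 61, a_2 = floor((38 + 28)/61) = 1.
  m_3 = 61*1 - 28 = 33, d_3 = (1455 - 33^2)/61 = 366/61 = 6, a_3 = floor((38 + 33)/6) = 11.
  m_4 = 6*11 - 33 = 33, d_4 = (1455 - 33^2)/6 = 366/6 = 61, a_4 = floor((38 + 33)/61) = 1.
  m_5 = 61*1 - 33 = 28, d_5 = (1455 - 28^2)/61 = 671/61 = 11, a_5 = floor((38 + 28)/11) = 6.
  m_6 = 11*6 - 28 = 38, d_6 = (1455 - 38^2)/11 = 11/11 = 1, a_6 = floor((38 + 38)/1) = 76.
  m_7 = 1*76 - 38 = 38, d_7 = (1455 - 38^2)/1 = 11/1 = 11: (m_7, d_7) = (m_1, d_1) = (38, 11), so from here the quotients repeat a_1, ..., a_6; the period length is 6.
So sqrt(1455) = [38; (6, 1, 11, 1, 6, 76)] with period length k = 6.
k is even, so the fundamental solution of x^2 - 1455y^2 = 1 is (p_{k-1}, q_{k-1}) = (p_5, q_5); compute convergents through index 5.
Convergents (p_i = a_i*p_{i-1} + p_{i-2}, q_i = a_i*q_{i-1} + q_{i-2} with p_{-2}=0, p_{-1}=1, q_{-2}=1, q_{-1}=0):
  i=0: a_0=38, p_0 = 38*1 + 0 = 38, q_0 = 38*0 + 1 = 1.
  i=1: a_1=6, p_1 = 6*38 + 1 = 229, q_1 = 6*1 + 0 = 6.
  i=2: a_2=1, p_2 = 1*229 + 38 = 267, q_2 = 1*6 + 1 = 7.
  i=3: a_3=11, p_3 = 11*267 + 229 = 3166, q_3 = 11*7 + 6 = 83.
  i=4: a_4=1, p_4 = 1*3166 + 267 = 3433, q_4 = 1*83 + 7 = 90.
  i=5: a_5=6, p_5 = 6*3433 + 3166 = 23764, q_5 = 6*90 + 83 = 623.
Check: 23764^2 - 1455*623^2 = 564727696 - 564727695 = 1, so (x, y) = (23764, 623) solves the equation, and by the theorem it is the least positive solution.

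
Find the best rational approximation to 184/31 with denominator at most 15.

Expand x = 184/31 as a continued fraction with the Euclidean algorithm:
  184 = 5*31 + 29, so a_0 = 5.
  31 = 1*29 + 2, so a_1 = 1.
  29 = 14*2 + 1, so a_2 = 14.
  2 = 2*1 + 0, so a_3 = 2.
so x = [5; 1, 14, 2].
Convergents (p_i = a_i*p_{i-1} + p_{i-2}, q_i = a_i*q_{i-1} + q_{i-2} with p_{-2}=0, p_{-1}=1, q_{-2}=1, q_{-1}=0), until the denominator exceeds 15:
  i=0: a_0=5, p_0 = 5*1 + 0 = 5, q_0 = 5*0 + 1 = 1.
  i=1: a_1=1, p_1 = 1*5 + 1 = 6, q_1 = 1*1 + 0 = 1.
  i=2: a_2=14, p_2 = 14*6 + 5 = 89, q_2 = 14*1 + 1 = 15.
  i=3: a_3=2, p_3 = 2*89 + 6 = 184, q_3 = 2*15 + 1 = 31.
q_3 = 31 > 15, so the last convergent with denominator <= 15 is p_2/q_2 = 89/15.
The closest fraction with denominator <= 15 is either p_2/q_2 or the intermediate fraction (k*p_2 + p_1)/(k*q_2 + q_1) with the largest k >= 1 whose denominator stays <= 15; these approach x as k grows, and every other convergent or intermediate fraction in range is farther away.
Largest k: floor((15 - q_1)/q_2) = floor((15 - 1)/15) = 0.
Since k = 0, no intermediate fraction beyond p_2/q_2 has denominator <= 15, so the convergent 89/15 is the closest (its error is |184*15 - 89*31|/(31*15) = 1/465).

89/15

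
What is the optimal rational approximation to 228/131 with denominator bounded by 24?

40/23

Expand x = 228/131 as a continued fraction with the Euclidean algorithm:
  228 = 1*131 + 97, so a_0 = 1.
  131 = 1*97 + 34, so a_1 = 1.
  97 = 2*34 + 29, so a_2 = 2.
  34 = 1*29 + 5, so a_3 = 1.
  29 = 5*5 + 4, so a_4 = 5.
  5 = 1*4 + 1, so a_5 = 1.
  4 = 4*1 + 0, so a_6 = 4.
so x = [1; 1, 2, 1, 5, 1, 4].
Convergents (p_i = a_i*p_{i-1} + p_{i-2}, q_i = a_i*q_{i-1} + q_{i-2} with p_{-2}=0, p_{-1}=1, q_{-2}=1, q_{-1}=0), until the denominator exceeds 24:
  i=0: a_0=1, p_0 = 1*1 + 0 = 1, q_0 = 1*0 + 1 = 1.
  i=1: a_1=1, p_1 = 1*1 + 1 = 2, q_1 = 1*1 + 0 = 1.
  i=2: a_2=2, p_2 = 2*2 + 1 = 5, q_2 = 2*1 + 1 = 3.
  i=3: a_3=1, p_3 = 1*5 + 2 = 7, q_3 = 1*3 + 1 = 4.
  i=4: a_4=5, p_4 = 5*7 + 5 = 40, q_4 = 5*4 + 3 = 23.
  i=5: a_5=1, p_5 = 1*40 + 7 = 47, q_5 = 1*23 + 4 = 27.
q_5 = 27 > 24, so the last convergent with denominator <= 24 is p_4/q_4 = 40/23.
The closest fraction with denominator <= 24 is either p_4/q_4 or the intermediate fraction (k*p_4 + p_3)/(k*q_4 + q_3) with the largest k >= 1 whose denominator stays <= 24; these approach x as k grows, and every other convergent or intermediate fraction in range is farther away.
Largest k: floor((24 - q_3)/q_4) = floor((24 - 4)/23) = 0.
Since k = 0, no intermediate fraction beyond p_4/q_4 has denominator <= 24, so the convergent 40/23 is the closest (its error is |228*23 - 40*131|/(131*23) = 4/3013).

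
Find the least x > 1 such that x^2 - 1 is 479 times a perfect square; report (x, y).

(x, y) = (2989440, 136591)

First expand sqrt(479) as a continued fraction. With x_i = (sqrt(479) + m_i)/d_i and (m_0, d_0) = (0, 1): a_0 = floor(sqrt(479)) = 21, since 21^2 = 441 <= 479 < 484 = 22^2.
Iterate m_{i+1} = d_i*a_i - m_i, d_{i+1} = (479 - m_{i+1}^2)/d_i, a_{i+1} = floor((a_0 + m_{i+1})/d_{i+1}):
  m_1 = 1*21 - 0 = 21, d_1 = (479 - 21^2)/1 = 38/1 = 38, a_1 = floor((21 + 21)/38) = 1.
  m_2 = 38*1 - 21 = 17, d_2 = (479 - 17^2)/38 = 190/38 = 5, a_2 = floor((21 + 17)/5) = 7.
  m_3 = 5*7 - 17 = 18, d_3 = (479 - 18^2)/5 = 155/5 = 31, a_3 = floor((21 + 18)/31) = 1.
  m_4 = 31*1 - 18 = 13, d_4 = (479 - 13^2)/31 = 310/31 = 10, a_4 = floor((21 + 13)/10) = 3.
  m_5 = 10*3 - 13 = 17, d_5 = (479 - 17^2)/10 = 190/10 = 19, a_5 = floor((21 + 17)/19) = 2.
  m_6 = 19*2 - 17 = 21, d_6 = (479 - 21^2)/19 = 38/19 = 2, a_6 = floor((21 + 21)/2) = 21.
  m_7 = 2*21 - 21 = 21, d_7 = (479 - 21^2)/2 = 38/2 = 19, a_7 = floor((21 + 21)/19) = 2.
  m_8 = 19*2 - 21 = 17, d_8 = (479 - 17^2)/19 = 190/19 = 10, a_8 = floor((21 + 17)/10) = 3.
  m_9 = 10*3 - 17 = 13, d_9 = (479 - 13^2)/10 = 310/10 = 31, a_9 = floor((21 + 13)/31) = 1.
  m_10 = 31*1 - 13 = 18, d_10 = (479 - 18^2)/31 = 155/31 = 5, a_10 = floor((21 + 18)/5) = 7.
  m_11 = 5*7 - 18 = 17, d_11 = (479 - 17^2)/5 = 190/5 = 38, a_11 = floor((21 + 17)/38) = 1.
  m_12 = 38*1 - 17 = 21, d_12 = (479 - 21^2)/38 = 38/38 = 1, a_12 = floor((21 + 21)/1) = 42.
  m_13 = 1*42 - 21 = 21, d_13 = (479 - 21^2)/1 = 38/1 = 38: (m_13, d_13) = (m_1, d_1) = (21, 38), so from here the quotients repeat a_1, ..., a_12; the period length is 12.
So sqrt(479) = [21; (1, 7, 1, 3, 2, 21, 2, 3, 1, 7, 1, 42)] with period length k = 12.
k is even, so the fundamental solution of x^2 - 479y^2 = 1 is (p_{k-1}, q_{k-1}) = (p_11, q_11); compute convergents through index 11.
Convergents (p_i = a_i*p_{i-1} + p_{i-2}, q_i = a_i*q_{i-1} + q_{i-2} with p_{-2}=0, p_{-1}=1, q_{-2}=1, q_{-1}=0):
  i=0: a_0=21, p_0 = 21*1 + 0 = 21, q_0 = 21*0 + 1 = 1.
  i=1: a_1=1, p_1 = 1*21 + 1 = 22, q_1 = 1*1 + 0 = 1.
  i=2: a_2=7, p_2 = 7*22 + 21 = 175, q_2 = 7*1 + 1 = 8.
  i=3: a_3=1, p_3 = 1*175 + 22 = 197, q_3 = 1*8 + 1 = 9.
  i=4: a_4=3, p_4 = 3*197 + 175 = 766, q_4 = 3*9 + 8 = 35.
  i=5: a_5=2, p_5 = 2*766 + 197 = 1729, q_5 = 2*35 + 9 = 79.
  i=6: a_6=21, p_6 = 21*1729 + 766 = 37075, q_6 = 21*79 + 35 = 1694.
  i=7: a_7=2, p_7 = 2*37075 + 1729 = 75879, q_7 = 2*1694 + 79 = 3467.
  i=8: a_8=3, p_8 = 3*75879 + 37075 = 264712, q_8 = 3*3467 + 1694 = 12095.
  i=9: a_9=1, p_9 = 1*264712 + 75879 = 340591, q_9 = 1*12095 + 3467 = 15562.
  i=10: a_10=7, p_10 = 7*340591 + 264712 = 2648849, q_10 = 7*15562 + 12095 = 121029.
  i=11: a_11=1, p_11 = 1*2648849 + 340591 = 2989440, q_11 = 1*121029 + 15562 = 136591.
Check: 2989440^2 - 479*136591^2 = 8936751513600 - 8936751513599 = 1, so (x, y) = (2989440, 136591) solves the equation, and by the theorem it is the least positive solution.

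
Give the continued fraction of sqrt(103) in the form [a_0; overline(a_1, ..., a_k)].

Write x_i = (sqrt(103) + m_i)/d_i with (m_0, d_0) = (0, 1). a_0 = floor(sqrt(103)) = 10, since 10^2 = 100 <= 103 < 121 = 11^2.
Iterate m_{i+1} = d_i*a_i - m_i, d_{i+1} = (103 - m_{i+1}^2)/d_i, a_{i+1} = floor((a_0 + m_{i+1})/d_{i+1}):
  m_1 = 1*10 - 0 = 10, d_1 = (103 - 10^2)/1 = 3/1 = 3, a_1 = floor((10 + 10)/3) = 6.
  m_2 = 3*6 - 10 = 8, d_2 = (103 - 8^2)/3 = 39/3 = 13, a_2 = floor((10 + 8)/13) = 1.
  m_3 = 13*1 - 8 = 5, d_3 = (103 - 5^2)/13 = 78/13 = 6, a_3 = floor((10 + 5)/6) = 2.
  m_4 = 6*2 - 5 = 7, d_4 = (103 - 7^2)/6 = 54/6 = 9, a_4 = floor((10 + 7)/9) = 1.
  m_5 = 9*1 - 7 = 2, d_5 = (103 - 2^2)/9 = 99/9 = 11, a_5 = floor((10 + 2)/11) = 1.
  m_6 = 11*1 - 2 = 9, d_6 = (103 - 9^2)/11 = 22/11 = 2, a_6 = floor((10 + 9)/2) = 9.
  m_7 = 2*9 - 9 = 9, d_7 = (103 - 9^2)/2 = 22/2 = 11, a_7 = floor((10 + 9)/11) = 1.
  m_8 = 11*1 - 9 = 2, d_8 = (103 - 2^2)/11 = 99/11 = 9, a_8 = floor((10 + 2)/9) = 1.
  m_9 = 9*1 - 2 = 7, d_9 = (103 - 7^2)/9 = 54/9 = 6, a_9 = floor((10 + 7)/6) = 2.
  m_10 = 6*2 - 7 = 5, d_10 = (103 - 5^2)/6 = 78/6 = 13, a_10 = floor((10 + 5)/13) = 1.
  m_11 = 13*1 - 5 = 8, d_11 = (103 - 8^2)/13 = 39/13 = 3, a_11 = floor((10 + 8)/3) = 6.
  m_12 = 3*6 - 8 = 10, d_12 = (103 - 10^2)/3 = 3/3 = 1, a_12 = floor((10 + 10)/1) = 20.
  m_13 = 1*20 - 10 = 10, d_13 = (103 - 10^2)/1 = 3/1 = 3: (m_13, d_13) = (m_1, d_1) = (10, 3), so from here the quotients repeat a_1, ..., a_12; the period length is 12.
Hence the expansion of sqrt(103) is a_0 = 10 followed by the repeating block 6, 1, 2, 1, 1, 9, 1, 1, 2, 1, 6, 20 (period 12).

[10; overline(6, 1, 2, 1, 1, 9, 1, 1, 2, 1, 6, 20)]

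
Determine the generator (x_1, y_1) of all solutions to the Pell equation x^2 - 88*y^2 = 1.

(x, y) = (197, 21)

First expand sqrt(88) as a continued fraction. With x_i = (sqrt(88) + m_i)/d_i and (m_0, d_0) = (0, 1): a_0 = floor(sqrt(88)) = 9, since 9^2 = 81 <= 88 < 100 = 10^2.
Iterate m_{i+1} = d_i*a_i - m_i, d_{i+1} = (88 - m_{i+1}^2)/d_i, a_{i+1} = floor((a_0 + m_{i+1})/d_{i+1}):
  m_1 = 1*9 - 0 = 9, d_1 = (88 - 9^2)/1 = 7/1 = 7, a_1 = floor((9 + 9)/7) = 2.
  m_2 = 7*2 - 9 = 5, d_2 = (88 - 5^2)/7 = 63/7 = 9, a_2 = floor((9 + 5)/9) = 1.
  m_3 = 9*1 - 5 = 4, d_3 = (88 - 4^2)/9 = 72/9 = 8, a_3 = floor((9 + 4)/8) = 1.
  m_4 = 8*1 - 4 = 4, d_4 = (88 - 4^2)/8 = 72/8 = 9, a_4 = floor((9 + 4)/9) = 1.
  m_5 = 9*1 - 4 = 5, d_5 = (88 - 5^2)/9 = 63/9 = 7, a_5 = floor((9 + 5)/7) = 2.
  m_6 = 7*2 - 5 = 9, d_6 = (88 - 9^2)/7 = 7/7 = 1, a_6 = floor((9 + 9)/1) = 18.
  m_7 = 1*18 - 9 = 9, d_7 = (88 - 9^2)/1 = 7/1 = 7: (m_7, d_7) = (m_1, d_1) = (9, 7), so from here the quotients repeat a_1, ..., a_6; the period length is 6.
So sqrt(88) = [9; (2, 1, 1, 1, 2, 18)] with period length k = 6.
k is even, so the fundamental solution of x^2 - 88y^2 = 1 is (p_{k-1}, q_{k-1}) = (p_5, q_5); compute convergents through index 5.
Convergents (p_i = a_i*p_{i-1} + p_{i-2}, q_i = a_i*q_{i-1} + q_{i-2} with p_{-2}=0, p_{-1}=1, q_{-2}=1, q_{-1}=0):
  i=0: a_0=9, p_0 = 9*1 + 0 = 9, q_0 = 9*0 + 1 = 1.
  i=1: a_1=2, p_1 = 2*9 + 1 = 19, q_1 = 2*1 + 0 = 2.
  i=2: a_2=1, p_2 = 1*19 + 9 = 28, q_2 = 1*2 + 1 = 3.
  i=3: a_3=1, p_3 = 1*28 + 19 = 47, q_3 = 1*3 + 2 = 5.
  i=4: a_4=1, p_4 = 1*47 + 28 = 75, q_4 = 1*5 + 3 = 8.
  i=5: a_5=2, p_5 = 2*75 + 47 = 197, q_5 = 2*8 + 5 = 21.
Check: 197^2 - 88*21^2 = 38809 - 38808 = 1, so (x, y) = (197, 21) solves the equation, and by the theorem it is the least positive solution.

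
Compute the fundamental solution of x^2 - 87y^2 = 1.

(x, y) = (28, 3)

First expand sqrt(87) as a continued fraction. With x_i = (sqrt(87) + m_i)/d_i and (m_0, d_0) = (0, 1): a_0 = floor(sqrt(87)) = 9, since 9^2 = 81 <= 87 < 100 = 10^2.
Iterate m_{i+1} = d_i*a_i - m_i, d_{i+1} = (87 - m_{i+1}^2)/d_i, a_{i+1} = floor((a_0 + m_{i+1})/d_{i+1}):
  m_1 = 1*9 - 0 = 9, d_1 = (87 - 9^2)/1 = 6/1 = 6, a_1 = floor((9 + 9)/6) = 3.
  m_2 = 6*3 - 9 = 9, d_2 = (87 - 9^2)/6 = 6/6 = 1, a_2 = floor((9 + 9)/1) = 18.
  m_3 = 1*18 - 9 = 9, d_3 = (87 - 9^2)/1 = 6/1 = 6: (m_3, d_3) = (m_1, d_1) = (9, 6), so from here the quotients repeat a_1, a_2; the period length is 2.
So sqrt(87) = [9; (3, 18)] with period length k = 2.
k is even, so the fundamental solution of x^2 - 87y^2 = 1 is (p_{k-1}, q_{k-1}) = (p_1, q_1); compute convergents through index 1.
Convergents (p_i = a_i*p_{i-1} + p_{i-2}, q_i = a_i*q_{i-1} + q_{i-2} with p_{-2}=0, p_{-1}=1, q_{-2}=1, q_{-1}=0):
  i=0: a_0=9, p_0 = 9*1 + 0 = 9, q_0 = 9*0 + 1 = 1.
  i=1: a_1=3, p_1 = 3*9 + 1 = 28, q_1 = 3*1 + 0 = 3.
Check: 28^2 - 87*3^2 = 784 - 783 = 1, so (x, y) = (28, 3) solves the equation, and by the theorem it is the least positive solution.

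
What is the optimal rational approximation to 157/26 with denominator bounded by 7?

6/1

Expand x = 157/26 as a continued fraction with the Euclidean algorithm:
  157 = 6*26 + 1, so a_0 = 6.
  26 = 26*1 + 0, so a_1 = 26.
so x = [6; 26].
Convergents (p_i = a_i*p_{i-1} + p_{i-2}, q_i = a_i*q_{i-1} + q_{i-2} with p_{-2}=0, p_{-1}=1, q_{-2}=1, q_{-1}=0), until the denominator exceeds 7:
  i=0: a_0=6, p_0 = 6*1 + 0 = 6, q_0 = 6*0 + 1 = 1.
  i=1: a_1=26, p_1 = 26*6 + 1 = 157, q_1 = 26*1 + 0 = 26.
q_1 = 26 > 7, so the last convergent with denominator <= 7 is p_0/q_0 = 6/1.
The closest fraction with denominator <= 7 is either p_0/q_0 or the intermediate fraction (k*p_0 + p_{-1})/(k*q_0 + q_{-1}) with the largest k >= 1 whose denominator stays <= 7; these approach x as k grows, and every other convergent or intermediate fraction in range is farther away.
Largest k: floor((7 - q_{-1})/q_0) = floor((7 - 0)/1) = 7 (using the seeds p_{-1} = 1, q_{-1} = 0).
That gives (7*6 + 1)/(7*1 + 0) = 43/7.
Compare the errors: |x - 6/1| = |157*1 - 6*26|/(26*1) = 1/26, and |x - 43/7| = |157*7 - 43*26|/(26*7) = 19/182.
Cross-multiplying, 1*182 = 182 < 494 = 19*26, so 1/26 is smaller: the convergent 6/1 is closer to x than 43/7.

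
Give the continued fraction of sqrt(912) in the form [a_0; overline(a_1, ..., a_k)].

[30; overline(5, 60)]

Write x_i = (sqrt(912) + m_i)/d_i with (m_0, d_0) = (0, 1). a_0 = floor(sqrt(912)) = 30, since 30^2 = 900 <= 912 < 961 = 31^2.
Iterate m_{i+1} = d_i*a_i - m_i, d_{i+1} = (912 - m_{i+1}^2)/d_i, a_{i+1} = floor((a_0 + m_{i+1})/d_{i+1}):
  m_1 = 1*30 - 0 = 30, d_1 = (912 - 30^2)/1 = 12/1 = 12, a_1 = floor((30 + 30)/12) = 5.
  m_2 = 12*5 - 30 = 30, d_2 = (912 - 30^2)/12 = 12/12 = 1, a_2 = floor((30 + 30)/1) = 60.
  m_3 = 1*60 - 30 = 30, d_3 = (912 - 30^2)/1 = 12/1 = 12: (m_3, d_3) = (m_1, d_1) = (30, 12), so from here the quotients repeat a_1, a_2; the period length is 2.
Hence the expansion of sqrt(912) is a_0 = 30 followed by the repeating block 5, 60 (period 2).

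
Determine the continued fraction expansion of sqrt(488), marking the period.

Write x_i = (sqrt(488) + m_i)/d_i with (m_0, d_0) = (0, 1). a_0 = floor(sqrt(488)) = 22, since 22^2 = 484 <= 488 < 529 = 23^2.
Iterate m_{i+1} = d_i*a_i - m_i, d_{i+1} = (488 - m_{i+1}^2)/d_i, a_{i+1} = floor((a_0 + m_{i+1})/d_{i+1}):
  m_1 = 1*22 - 0 = 22, d_1 = (488 - 22^2)/1 = 4/1 = 4, a_1 = floor((22 + 22)/4) = 11.
  m_2 = 4*11 - 22 = 22, d_2 = (488 - 22^2)/4 = 4/4 = 1, a_2 = floor((22 + 22)/1) = 44.
  m_3 = 1*44 - 22 = 22, d_3 = (488 - 22^2)/1 = 4/1 = 4: (m_3, d_3) = (m_1, d_1) = (22, 4), so from here the quotients repeat a_1, a_2; the period length is 2.
Hence the expansion of sqrt(488) is a_0 = 22 followed by the repeating block 11, 44 (period 2).

[22; (11, 44)]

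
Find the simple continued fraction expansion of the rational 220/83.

[2; 1, 1, 1, 6, 4]

Run the Euclidean algorithm on 220 and 83; the successive quotients are the partial quotients a_0, a_1, ... (each step inverts the fractional part left over by the previous one):
  220 = 2*83 + 54, so a_0 = 2.
  83 = 1*54 + 29, so a_1 = 1.
  54 = 1*29 + 25, so a_2 = 1.
  29 = 1*25 + 4, so a_3 = 1.
  25 = 6*4 + 1, so a_4 = 6.
  4 = 4*1 + 0, so a_5 = 4.
The remainder reaches 0 after 6 divisions, so the expansion has 6 partial quotients, read off in order.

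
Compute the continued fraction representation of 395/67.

Run the Euclidean algorithm on 395 and 67; the successive quotients are the partial quotients a_0, a_1, ... (each step inverts the fractional part left over by the previous one):
  395 = 5*67 + 60, so a_0 = 5.
  67 = 1*60 + 7, so a_1 = 1.
  60 = 8*7 + 4, so a_2 = 8.
  7 = 1*4 + 3, so a_3 = 1.
  4 = 1*3 + 1, so a_4 = 1.
  3 = 3*1 + 0, so a_5 = 3.
The remainder reaches 0 after 6 divisions, so the expansion has 6 partial quotients, read off in order.

[5; 1, 8, 1, 1, 3]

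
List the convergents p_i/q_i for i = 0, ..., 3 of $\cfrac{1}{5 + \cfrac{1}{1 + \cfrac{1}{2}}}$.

Using the convergent recurrence p_i = a_i*p_{i-1} + p_{i-2}, q_i = a_i*q_{i-1} + q_{i-2} with p_{-2}=0, p_{-1}=1, q_{-2}=1, q_{-1}=0:
  i=0: a_0=0, p_0 = 0*1 + 0 = 0, q_0 = 0*0 + 1 = 1.
  i=1: a_1=5, p_1 = 5*0 + 1 = 1, q_1 = 5*1 + 0 = 5.
  i=2: a_2=1, p_2 = 1*1 + 0 = 1, q_2 = 1*5 + 1 = 6.
  i=3: a_3=2, p_3 = 2*1 + 1 = 3, q_3 = 2*6 + 5 = 17.

0/1, 1/5, 1/6, 3/17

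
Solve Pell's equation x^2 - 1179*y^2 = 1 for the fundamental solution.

(x, y) = (10610, 309)

First expand sqrt(1179) as a continued fraction. With x_i = (sqrt(1179) + m_i)/d_i and (m_0, d_0) = (0, 1): a_0 = floor(sqrt(1179)) = 34, since 34^2 = 1156 <= 1179 < 1225 = 35^2.
Iterate m_{i+1} = d_i*a_i - m_i, d_{i+1} = (1179 - m_{i+1}^2)/d_i, a_{i+1} = floor((a_0 + m_{i+1})/d_{i+1}):
  m_1 = 1*34 - 0 = 34, d_1 = (1179 - 34^2)/1 = 23/1 = 23, a_1 = floor((34 + 34)/23) = 2.
  m_2 = 23*2 - 34 = 12, d_2 = (1179 - 12^2)/23 = 1035/23 = 45, a_2 = floor((34 + 12)/45) = 1.
  m_3 = 45*1 - 12 = 33, d_3 = (1179 - 33^2)/45 = 90/45 = 2, a_3 = floor((34 + 33)/2) = 33.
  m_4 = 2*33 - 33 = 33, d_4 = (1179 - 33^2)/2 = 90/2 = 45, a_4 = floor((34 + 33)/45) = 1.
  m_5 = 45*1 - 33 = 12, d_5 = (1179 - 12^2)/45 = 1035/45 = 23, a_5 = floor((34 + 12)/23) = 2.
  m_6 = 23*2 - 12 = 34, d_6 = (1179 - 34^2)/23 = 23/23 = 1, a_6 = floor((34 + 34)/1) = 68.
  m_7 = 1*68 - 34 = 34, d_7 = (1179 - 34^2)/1 = 23/1 = 23: (m_7, d_7) = (m_1, d_1) = (34, 23), so from here the quotients repeat a_1, ..., a_6; the period length is 6.
So sqrt(1179) = [34; (2, 1, 33, 1, 2, 68)] with period length k = 6.
k is even, so the fundamental solution of x^2 - 1179y^2 = 1 is (p_{k-1}, q_{k-1}) = (p_5, q_5); compute convergents through index 5.
Convergents (p_i = a_i*p_{i-1} + p_{i-2}, q_i = a_i*q_{i-1} + q_{i-2} with p_{-2}=0, p_{-1}=1, q_{-2}=1, q_{-1}=0):
  i=0: a_0=34, p_0 = 34*1 + 0 = 34, q_0 = 34*0 + 1 = 1.
  i=1: a_1=2, p_1 = 2*34 + 1 = 69, q_1 = 2*1 + 0 = 2.
  i=2: a_2=1, p_2 = 1*69 + 34 = 103, q_2 = 1*2 + 1 = 3.
  i=3: a_3=33, p_3 = 33*103 + 69 = 3468, q_3 = 33*3 + 2 = 101.
  i=4: a_4=1, p_4 = 1*3468 + 103 = 3571, q_4 = 1*101 + 3 = 104.
  i=5: a_5=2, p_5 = 2*3571 + 3468 = 10610, q_5 = 2*104 + 101 = 309.
Check: 10610^2 - 1179*309^2 = 112572100 - 112572099 = 1, so (x, y) = (10610, 309) solves the equation, and by the theorem it is the least positive solution.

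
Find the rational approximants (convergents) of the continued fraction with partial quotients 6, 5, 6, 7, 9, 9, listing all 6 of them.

6/1, 31/5, 192/31, 1375/222, 12567/2029, 114478/18483

Using the convergent recurrence p_i = a_i*p_{i-1} + p_{i-2}, q_i = a_i*q_{i-1} + q_{i-2} with p_{-2}=0, p_{-1}=1, q_{-2}=1, q_{-1}=0:
  i=0: a_0=6, p_0 = 6*1 + 0 = 6, q_0 = 6*0 + 1 = 1.
  i=1: a_1=5, p_1 = 5*6 + 1 = 31, q_1 = 5*1 + 0 = 5.
  i=2: a_2=6, p_2 = 6*31 + 6 = 192, q_2 = 6*5 + 1 = 31.
  i=3: a_3=7, p_3 = 7*192 + 31 = 1375, q_3 = 7*31 + 5 = 222.
  i=4: a_4=9, p_4 = 9*1375 + 192 = 12567, q_4 = 9*222 + 31 = 2029.
  i=5: a_5=9, p_5 = 9*12567 + 1375 = 114478, q_5 = 9*2029 + 222 = 18483.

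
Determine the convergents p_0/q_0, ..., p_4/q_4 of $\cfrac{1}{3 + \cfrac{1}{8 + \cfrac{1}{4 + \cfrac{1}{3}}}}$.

0/1, 1/3, 8/25, 33/103, 107/334

Using the convergent recurrence p_i = a_i*p_{i-1} + p_{i-2}, q_i = a_i*q_{i-1} + q_{i-2} with p_{-2}=0, p_{-1}=1, q_{-2}=1, q_{-1}=0:
  i=0: a_0=0, p_0 = 0*1 + 0 = 0, q_0 = 0*0 + 1 = 1.
  i=1: a_1=3, p_1 = 3*0 + 1 = 1, q_1 = 3*1 + 0 = 3.
  i=2: a_2=8, p_2 = 8*1 + 0 = 8, q_2 = 8*3 + 1 = 25.
  i=3: a_3=4, p_3 = 4*8 + 1 = 33, q_3 = 4*25 + 3 = 103.
  i=4: a_4=3, p_4 = 3*33 + 8 = 107, q_4 = 3*103 + 25 = 334.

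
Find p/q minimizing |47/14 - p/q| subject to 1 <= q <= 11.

37/11

Expand x = 47/14 as a continued fraction with the Euclidean algorithm:
  47 = 3*14 + 5, so a_0 = 3.
  14 = 2*5 + 4, so a_1 = 2.
  5 = 1*4 + 1, so a_2 = 1.
  4 = 4*1 + 0, so a_3 = 4.
so x = [3; 2, 1, 4].
Convergents (p_i = a_i*p_{i-1} + p_{i-2}, q_i = a_i*q_{i-1} + q_{i-2} with p_{-2}=0, p_{-1}=1, q_{-2}=1, q_{-1}=0), until the denominator exceeds 11:
  i=0: a_0=3, p_0 = 3*1 + 0 = 3, q_0 = 3*0 + 1 = 1.
  i=1: a_1=2, p_1 = 2*3 + 1 = 7, q_1 = 2*1 + 0 = 2.
  i=2: a_2=1, p_2 = 1*7 + 3 = 10, q_2 = 1*2 + 1 = 3.
  i=3: a_3=4, p_3 = 4*10 + 7 = 47, q_3 = 4*3 + 2 = 14.
q_3 = 14 > 11, so the last convergent with denominator <= 11 is p_2/q_2 = 10/3.
The closest fraction with denominator <= 11 is either p_2/q_2 or the intermediate fraction (k*p_2 + p_1)/(k*q_2 + q_1) with the largest k >= 1 whose denominator stays <= 11; these approach x as k grows, and every other convergent or intermediate fraction in range is farther away.
Largest k: floor((11 - q_1)/q_2) = floor((11 - 2)/3) = 3.
That gives (3*10 + 7)/(3*3 + 2) = 37/11.
Compare the errors: |x - 10/3| = |47*3 - 10*14|/(14*3) = 1/42, and |x - 37/11| = |47*11 - 37*14|/(14*11) = 1/154.
Cross-multiplying, 1*42 = 42 < 154 = 1*154, so 1/154 is smaller: the intermediate fraction 37/11 is closer to x than 10/3.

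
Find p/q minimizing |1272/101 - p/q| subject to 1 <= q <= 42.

Expand x = 1272/101 as a continued fraction with the Euclidean algorithm:
  1272 = 12*101 + 60, so a_0 = 12.
  101 = 1*60 + 41, so a_1 = 1.
  60 = 1*41 + 19, so a_2 = 1.
  41 = 2*19 + 3, so a_3 = 2.
  19 = 6*3 + 1, so a_4 = 6.
  3 = 3*1 + 0, so a_5 = 3.
so x = [12; 1, 1, 2, 6, 3].
Convergents (p_i = a_i*p_{i-1} + p_{i-2}, q_i = a_i*q_{i-1} + q_{i-2} with p_{-2}=0, p_{-1}=1, q_{-2}=1, q_{-1}=0), until the denominator exceeds 42:
  i=0: a_0=12, p_0 = 12*1 + 0 = 12, q_0 = 12*0 + 1 = 1.
  i=1: a_1=1, p_1 = 1*12 + 1 = 13, q_1 = 1*1 + 0 = 1.
  i=2: a_2=1, p_2 = 1*13 + 12 = 25, q_2 = 1*1 + 1 = 2.
  i=3: a_3=2, p_3 = 2*25 + 13 = 63, q_3 = 2*2 + 1 = 5.
  i=4: a_4=6, p_4 = 6*63 + 25 = 403, q_4 = 6*5 + 2 = 32.
  i=5: a_5=3, p_5 = 3*403 + 63 = 1272, q_5 = 3*32 + 5 = 101.
q_5 = 101 > 42, so the last convergent with denominator <= 42 is p_4/q_4 = 403/32.
The closest fraction with denominator <= 42 is either p_4/q_4 or the intermediate fraction (k*p_4 + p_3)/(k*q_4 + q_3) with the largest k >= 1 whose denominator stays <= 42; these approach x as k grows, and every other convergent or intermediate fraction in range is farther away.
Largest k: floor((42 - q_3)/q_4) = floor((42 - 5)/32) = 1.
That gives (1*403 + 63)/(1*32 + 5) = 466/37.
Compare the errors: |x - 403/32| = |1272*32 - 403*101|/(101*32) = 1/3232, and |x - 466/37| = |1272*37 - 466*101|/(101*37) = 2/3737.
Cross-multiplying, 1*3737 = 3737 < 6464 = 2*3232, so 1/3232 is smaller: the convergent 403/32 is closer to x than 466/37.

403/32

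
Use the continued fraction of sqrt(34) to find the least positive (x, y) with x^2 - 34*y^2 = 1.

(x, y) = (35, 6)

First expand sqrt(34) as a continued fraction. With x_i = (sqrt(34) + m_i)/d_i and (m_0, d_0) = (0, 1): a_0 = floor(sqrt(34)) = 5, since 5^2 = 25 <= 34 < 36 = 6^2.
Iterate m_{i+1} = d_i*a_i - m_i, d_{i+1} = (34 - m_{i+1}^2)/d_i, a_{i+1} = floor((a_0 + m_{i+1})/d_{i+1}):
  m_1 = 1*5 - 0 = 5, d_1 = (34 - 5^2)/1 = 9/1 = 9, a_1 = floor((5 + 5)/9) = 1.
  m_2 = 9*1 - 5 = 4, d_2 = (34 - 4^2)/9 = 18/9 = 2, a_2 = floor((5 + 4)/2) = 4.
  m_3 = 2*4 - 4 = 4, d_3 = (34 - 4^2)/2 = 18/2 = 9, a_3 = floor((5 + 4)/9) = 1.
  m_4 = 9*1 - 4 = 5, d_4 = (34 - 5^2)/9 = 9/9 = 1, a_4 = floor((5 + 5)/1) = 10.
  m_5 = 1*10 - 5 = 5, d_5 = (34 - 5^2)/1 = 9/1 = 9: (m_5, d_5) = (m_1, d_1) = (5, 9), so from here the quotients repeat a_1, ..., a_4; the period length is 4.
So sqrt(34) = [5; (1, 4, 1, 10)] with period length k = 4.
k is even, so the fundamental solution of x^2 - 34y^2 = 1 is (p_{k-1}, q_{k-1}) = (p_3, q_3); compute convergents through index 3.
Convergents (p_i = a_i*p_{i-1} + p_{i-2}, q_i = a_i*q_{i-1} + q_{i-2} with p_{-2}=0, p_{-1}=1, q_{-2}=1, q_{-1}=0):
  i=0: a_0=5, p_0 = 5*1 + 0 = 5, q_0 = 5*0 + 1 = 1.
  i=1: a_1=1, p_1 = 1*5 + 1 = 6, q_1 = 1*1 + 0 = 1.
  i=2: a_2=4, p_2 = 4*6 + 5 = 29, q_2 = 4*1 + 1 = 5.
  i=3: a_3=1, p_3 = 1*29 + 6 = 35, q_3 = 1*5 + 1 = 6.
Check: 35^2 - 34*6^2 = 1225 - 1224 = 1, so (x, y) = (35, 6) solves the equation, and by the theorem it is the least positive solution.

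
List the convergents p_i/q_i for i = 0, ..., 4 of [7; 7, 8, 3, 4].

7/1, 50/7, 407/57, 1271/178, 5491/769

Using the convergent recurrence p_i = a_i*p_{i-1} + p_{i-2}, q_i = a_i*q_{i-1} + q_{i-2} with p_{-2}=0, p_{-1}=1, q_{-2}=1, q_{-1}=0:
  i=0: a_0=7, p_0 = 7*1 + 0 = 7, q_0 = 7*0 + 1 = 1.
  i=1: a_1=7, p_1 = 7*7 + 1 = 50, q_1 = 7*1 + 0 = 7.
  i=2: a_2=8, p_2 = 8*50 + 7 = 407, q_2 = 8*7 + 1 = 57.
  i=3: a_3=3, p_3 = 3*407 + 50 = 1271, q_3 = 3*57 + 7 = 178.
  i=4: a_4=4, p_4 = 4*1271 + 407 = 5491, q_4 = 4*178 + 57 = 769.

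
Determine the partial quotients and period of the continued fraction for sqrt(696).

Write x_i = (sqrt(696) + m_i)/d_i with (m_0, d_0) = (0, 1). a_0 = floor(sqrt(696)) = 26, since 26^2 = 676 <= 696 < 729 = 27^2.
Iterate m_{i+1} = d_i*a_i - m_i, d_{i+1} = (696 - m_{i+1}^2)/d_i, a_{i+1} = floor((a_0 + m_{i+1})/d_{i+1}):
  m_1 = 1*26 - 0 = 26, d_1 = (696 - 26^2)/1 = 20/1 = 20, a_1 = floor((26 + 26)/20) = 2.
  m_2 = 20*2 - 26 = 14, d_2 = (696 - 14^2)/20 = 500/20 = 25, a_2 = floor((26 + 14)/25) = 1.
  m_3 = 25*1 - 14 = 11, d_3 = (696 - 11^2)/25 = 575/25 = 23, a_3 = floor((26 + 11)/23) = 1.
  m_4 = 23*1 - 11 = 12, d_4 = (696 - 12^2)/23 = 552/23 = 24, a_4 = floor((26 + 12)/24) = 1.
  m_5 = 24*1 - 12 = 12, d_5 = (696 - 12^2)/24 = 552/24 = 23, a_5 = floor((26 + 12)/23) = 1.
  m_6 = 23*1 - 12 = 11, d_6 = (696 - 11^2)/23 = 575/23 = 25, a_6 = floor((26 + 11)/25) = 1.
  m_7 = 25*1 - 11 = 14, d_7 = (696 - 14^2)/25 = 500/25 = 20, a_7 = floor((26 + 14)/20) = 2.
  m_8 = 20*2 - 14 = 26, d_8 = (696 - 26^2)/20 = 20/20 = 1, a_8 = floor((26 + 26)/1) = 52.
  m_9 = 1*52 - 26 = 26, d_9 = (696 - 26^2)/1 = 20/1 = 20: (m_9, d_9) = (m_1, d_1) = (26, 20), so from here the quotients repeat a_1, ..., a_8; the period length is 8.
Hence the expansion of sqrt(696) is a_0 = 26 followed by the repeating block 2, 1, 1, 1, 1, 1, 2, 52 (period 8).

[26; (2, 1, 1, 1, 1, 1, 2, 52)]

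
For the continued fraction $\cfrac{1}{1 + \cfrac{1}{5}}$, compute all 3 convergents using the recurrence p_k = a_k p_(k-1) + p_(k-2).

Using the convergent recurrence p_i = a_i*p_{i-1} + p_{i-2}, q_i = a_i*q_{i-1} + q_{i-2} with p_{-2}=0, p_{-1}=1, q_{-2}=1, q_{-1}=0:
  i=0: a_0=0, p_0 = 0*1 + 0 = 0, q_0 = 0*0 + 1 = 1.
  i=1: a_1=1, p_1 = 1*0 + 1 = 1, q_1 = 1*1 + 0 = 1.
  i=2: a_2=5, p_2 = 5*1 + 0 = 5, q_2 = 5*1 + 1 = 6.

0/1, 1/1, 5/6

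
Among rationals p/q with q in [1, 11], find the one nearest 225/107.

Expand x = 225/107 as a continued fraction with the Euclidean algorithm:
  225 = 2*107 + 11, so a_0 = 2.
  107 = 9*11 + 8, so a_1 = 9.
  11 = 1*8 + 3, so a_2 = 1.
  8 = 2*3 + 2, so a_3 = 2.
  3 = 1*2 + 1, so a_4 = 1.
  2 = 2*1 + 0, so a_5 = 2.
so x = [2; 9, 1, 2, 1, 2].
Convergents (p_i = a_i*p_{i-1} + p_{i-2}, q_i = a_i*q_{i-1} + q_{i-2} with p_{-2}=0, p_{-1}=1, q_{-2}=1, q_{-1}=0), until the denominator exceeds 11:
  i=0: a_0=2, p_0 = 2*1 + 0 = 2, q_0 = 2*0 + 1 = 1.
  i=1: a_1=9, p_1 = 9*2 + 1 = 19, q_1 = 9*1 + 0 = 9.
  i=2: a_2=1, p_2 = 1*19 + 2 = 21, q_2 = 1*9 + 1 = 10.
  i=3: a_3=2, p_3 = 2*21 + 19 = 61, q_3 = 2*10 + 9 = 29.
q_3 = 29 > 11, so the last convergent with denominator <= 11 is p_2/q_2 = 21/10.
The closest fraction with denominator <= 11 is either p_2/q_2 or the intermediate fraction (k*p_2 + p_1)/(k*q_2 + q_1) with the largest k >= 1 whose denominator stays <= 11; these approach x as k grows, and every other convergent or intermediate fraction in range is farther away.
Largest k: floor((11 - q_1)/q_2) = floor((11 - 9)/10) = 0.
Since k = 0, no intermediate fraction beyond p_2/q_2 has denominator <= 11, so the convergent 21/10 is the closest (its error is |225*10 - 21*107|/(107*10) = 3/1070).

21/10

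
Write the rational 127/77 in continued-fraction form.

[1; 1, 1, 1, 5, 1, 3]

Run the Euclidean algorithm on 127 and 77; the successive quotients are the partial quotients a_0, a_1, ... (each step inverts the fractional part left over by the previous one):
  127 = 1*77 + 50, so a_0 = 1.
  77 = 1*50 + 27, so a_1 = 1.
  50 = 1*27 + 23, so a_2 = 1.
  27 = 1*23 + 4, so a_3 = 1.
  23 = 5*4 + 3, so a_4 = 5.
  4 = 1*3 + 1, so a_5 = 1.
  3 = 3*1 + 0, so a_6 = 3.
The remainder reaches 0 after 7 divisions, so the expansion has 7 partial quotients, read off in order.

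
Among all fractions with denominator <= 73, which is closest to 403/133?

203/67

Expand x = 403/133 as a continued fraction with the Euclidean algorithm:
  403 = 3*133 + 4, so a_0 = 3.
  133 = 33*4 + 1, so a_1 = 33.
  4 = 4*1 + 0, so a_2 = 4.
so x = [3; 33, 4].
Convergents (p_i = a_i*p_{i-1} + p_{i-2}, q_i = a_i*q_{i-1} + q_{i-2} with p_{-2}=0, p_{-1}=1, q_{-2}=1, q_{-1}=0), until the denominator exceeds 73:
  i=0: a_0=3, p_0 = 3*1 + 0 = 3, q_0 = 3*0 + 1 = 1.
  i=1: a_1=33, p_1 = 33*3 + 1 = 100, q_1 = 33*1 + 0 = 33.
  i=2: a_2=4, p_2 = 4*100 + 3 = 403, q_2 = 4*33 + 1 = 133.
q_2 = 133 > 73, so the last convergent with denominator <= 73 is p_1/q_1 = 100/33.
The closest fraction with denominator <= 73 is either p_1/q_1 or the intermediate fraction (k*p_1 + p_0)/(k*q_1 + q_0) with the largest k >= 1 whose denominator stays <= 73; these approach x as k grows, and every other convergent or intermediate fraction in range is farther away.
Largest k: floor((73 - q_0)/q_1) = floor((73 - 1)/33) = 2.
That gives (2*100 + 3)/(2*33 + 1) = 203/67.
Compare the errors: |x - 100/33| = |403*33 - 100*133|/(133*33) = 1/4389, and |x - 203/67| = |403*67 - 203*133|/(133*67) = 2/8911.
Cross-multiplying, 2*4389 = 8778 < 8911 = 1*8911, so 2/8911 is smaller: the intermediate fraction 203/67 is closer to x than 100/33.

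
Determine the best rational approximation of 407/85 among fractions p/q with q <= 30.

91/19

Expand x = 407/85 as a continued fraction with the Euclidean algorithm:
  407 = 4*85 + 67, so a_0 = 4.
  85 = 1*67 + 18, so a_1 = 1.
  67 = 3*18 + 13, so a_2 = 3.
  18 = 1*13 + 5, so a_3 = 1.
  13 = 2*5 + 3, so a_4 = 2.
  5 = 1*3 + 2, so a_5 = 1.
  3 = 1*2 + 1, so a_6 = 1.
  2 = 2*1 + 0, so a_7 = 2.
so x = [4; 1, 3, 1, 2, 1, 1, 2].
Convergents (p_i = a_i*p_{i-1} + p_{i-2}, q_i = a_i*q_{i-1} + q_{i-2} with p_{-2}=0, p_{-1}=1, q_{-2}=1, q_{-1}=0), until the denominator exceeds 30:
  i=0: a_0=4, p_0 = 4*1 + 0 = 4, q_0 = 4*0 + 1 = 1.
  i=1: a_1=1, p_1 = 1*4 + 1 = 5, q_1 = 1*1 + 0 = 1.
  i=2: a_2=3, p_2 = 3*5 + 4 = 19, q_2 = 3*1 + 1 = 4.
  i=3: a_3=1, p_3 = 1*19 + 5 = 24, q_3 = 1*4 + 1 = 5.
  i=4: a_4=2, p_4 = 2*24 + 19 = 67, q_4 = 2*5 + 4 = 14.
  i=5: a_5=1, p_5 = 1*67 + 24 = 91, q_5 = 1*14 + 5 = 19.
  i=6: a_6=1, p_6 = 1*91 + 67 = 158, q_6 = 1*19 + 14 = 33.
q_6 = 33 > 30, so the last convergent with denominator <= 30 is p_5/q_5 = 91/19.
The closest fraction with denominator <= 30 is either p_5/q_5 or the intermediate fraction (k*p_5 + p_4)/(k*q_5 + q_4) with the largest k >= 1 whose denominator stays <= 30; these approach x as k grows, and every other convergent or intermediate fraction in range is farther away.
Largest k: floor((30 - q_4)/q_5) = floor((30 - 14)/19) = 0.
Since k = 0, no intermediate fraction beyond p_5/q_5 has denominator <= 30, so the convergent 91/19 is the closest (its error is |407*19 - 91*85|/(85*19) = 2/1615).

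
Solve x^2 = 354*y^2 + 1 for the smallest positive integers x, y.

(x, y) = (258065, 13716)

First expand sqrt(354) as a continued fraction. With x_i = (sqrt(354) + m_i)/d_i and (m_0, d_0) = (0, 1): a_0 = floor(sqrt(354)) = 18, since 18^2 = 324 <= 354 < 361 = 19^2.
Iterate m_{i+1} = d_i*a_i - m_i, d_{i+1} = (354 - m_{i+1}^2)/d_i, a_{i+1} = floor((a_0 + m_{i+1})/d_{i+1}):
  m_1 = 1*18 - 0 = 18, d_1 = (354 - 18^2)/1 = 30/1 = 30, a_1 = floor((18 + 18)/30) = 1.
  m_2 = 30*1 - 18 = 12, d_2 = (354 - 12^2)/30 = 210/30 = 7, a_2 = floor((18 + 12)/7) = 4.
  m_3 = 7*4 - 12 = 16, d_3 = (354 - 16^2)/7 = 98/7 = 14, a_3 = floor((18 + 16)/14) = 2.
  m_4 = 14*2 - 16 = 12, d_4 = (354 - 12^2)/14 = 210/14 = 15, a_4 = floor((18 + 12)/15) = 2.
  m_5 = 15*2 - 12 = 18, d_5 = (354 - 18^2)/15 = 30/15 = 2, a_5 = floor((18 + 18)/2) = 18.
  m_6 = 2*18 - 18 = 18, d_6 = (354 - 18^2)/2 = 30/2 = 15, a_6 = floor((18 + 18)/15) = 2.
  m_7 = 15*2 - 18 = 12, d_7 = (354 - 12^2)/15 = 210/15 = 14, a_7 = floor((18 + 12)/14) = 2.
  m_8 = 14*2 - 12 = 16, d_8 = (354 - 16^2)/14 = 98/14 = 7, a_8 = floor((18 + 16)/7) = 4.
  m_9 = 7*4 - 16 = 12, d_9 = (354 - 12^2)/7 = 210/7 = 30, a_9 = floor((18 + 12)/30) = 1.
  m_10 = 30*1 - 12 = 18, d_10 = (354 - 18^2)/30 = 30/30 = 1, a_10 = floor((18 + 18)/1) = 36.
  m_11 = 1*36 - 18 = 18, d_11 = (354 - 18^2)/1 = 30/1 = 30: (m_11, d_11) = (m_1, d_1) = (18, 30), so from here the quotients repeat a_1, ..., a_10; the period length is 10.
So sqrt(354) = [18; (1, 4, 2, 2, 18, 2, 2, 4, 1, 36)] with period length k = 10.
k is even, so the fundamental solution of x^2 - 354y^2 = 1 is (p_{k-1}, q_{k-1}) = (p_9, q_9); compute convergents through index 9.
Convergents (p_i = a_i*p_{i-1} + p_{i-2}, q_i = a_i*q_{i-1} + q_{i-2} with p_{-2}=0, p_{-1}=1, q_{-2}=1, q_{-1}=0):
  i=0: a_0=18, p_0 = 18*1 + 0 = 18, q_0 = 18*0 + 1 = 1.
  i=1: a_1=1, p_1 = 1*18 + 1 = 19, q_1 = 1*1 + 0 = 1.
  i=2: a_2=4, p_2 = 4*19 + 18 = 94, q_2 = 4*1 + 1 = 5.
  i=3: a_3=2, p_3 = 2*94 + 19 = 207, q_3 = 2*5 + 1 = 11.
  i=4: a_4=2, p_4 = 2*207 + 94 = 508, q_4 = 2*11 + 5 = 27.
  i=5: a_5=18, p_5 = 18*508 + 207 = 9351, q_5 = 18*27 + 11 = 497.
  i=6: a_6=2, p_6 = 2*9351 + 508 = 19210, q_6 = 2*497 + 27 = 1021.
  i=7: a_7=2, p_7 = 2*19210 + 9351 = 47771, q_7 = 2*1021 + 497 = 2539.
  i=8: a_8=4, p_8 = 4*47771 + 19210 = 210294, q_8 = 4*2539 + 1021 = 11177.
  i=9: a_9=1, p_9 = 1*210294 + 47771 = 258065, q_9 = 1*11177 + 2539 = 13716.
Check: 258065^2 - 354*13716^2 = 66597544225 - 66597544224 = 1, so (x, y) = (258065, 13716) solves the equation, and by the theorem it is the least positive solution.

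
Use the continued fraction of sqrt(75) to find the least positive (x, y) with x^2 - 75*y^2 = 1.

(x, y) = (26, 3)

First expand sqrt(75) as a continued fraction. With x_i = (sqrt(75) + m_i)/d_i and (m_0, d_0) = (0, 1): a_0 = floor(sqrt(75)) = 8, since 8^2 = 64 <= 75 < 81 = 9^2.
Iterate m_{i+1} = d_i*a_i - m_i, d_{i+1} = (75 - m_{i+1}^2)/d_i, a_{i+1} = floor((a_0 + m_{i+1})/d_{i+1}):
  m_1 = 1*8 - 0 = 8, d_1 = (75 - 8^2)/1 = 11/1 = 11, a_1 = floor((8 + 8)/11) = 1.
  m_2 = 11*1 - 8 = 3, d_2 = (75 - 3^2)/11 = 66/11 = 6, a_2 = floor((8 + 3)/6) = 1.
  m_3 = 6*1 - 3 = 3, d_3 = (75 - 3^2)/6 = 66/6 = 11, a_3 = floor((8 + 3)/11) = 1.
  m_4 = 11*1 - 3 = 8, d_4 = (75 - 8^2)/11 = 11/11 = 1, a_4 = floor((8 + 8)/1) = 16.
  m_5 = 1*16 - 8 = 8, d_5 = (75 - 8^2)/1 = 11/1 = 11: (m_5, d_5) = (m_1, d_1) = (8, 11), so from here the quotients repeat a_1, ..., a_4; the period length is 4.
So sqrt(75) = [8; (1, 1, 1, 16)] with period length k = 4.
k is even, so the fundamental solution of x^2 - 75y^2 = 1 is (p_{k-1}, q_{k-1}) = (p_3, q_3); compute convergents through index 3.
Convergents (p_i = a_i*p_{i-1} + p_{i-2}, q_i = a_i*q_{i-1} + q_{i-2} with p_{-2}=0, p_{-1}=1, q_{-2}=1, q_{-1}=0):
  i=0: a_0=8, p_0 = 8*1 + 0 = 8, q_0 = 8*0 + 1 = 1.
  i=1: a_1=1, p_1 = 1*8 + 1 = 9, q_1 = 1*1 + 0 = 1.
  i=2: a_2=1, p_2 = 1*9 + 8 = 17, q_2 = 1*1 + 1 = 2.
  i=3: a_3=1, p_3 = 1*17 + 9 = 26, q_3 = 1*2 + 1 = 3.
Check: 26^2 - 75*3^2 = 676 - 675 = 1, so (x, y) = (26, 3) solves the equation, and by the theorem it is the least positive solution.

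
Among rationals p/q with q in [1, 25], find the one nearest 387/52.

67/9

Expand x = 387/52 as a continued fraction with the Euclidean algorithm:
  387 = 7*52 + 23, so a_0 = 7.
  52 = 2*23 + 6, so a_1 = 2.
  23 = 3*6 + 5, so a_2 = 3.
  6 = 1*5 + 1, so a_3 = 1.
  5 = 5*1 + 0, so a_4 = 5.
so x = [7; 2, 3, 1, 5].
Convergents (p_i = a_i*p_{i-1} + p_{i-2}, q_i = a_i*q_{i-1} + q_{i-2} with p_{-2}=0, p_{-1}=1, q_{-2}=1, q_{-1}=0), until the denominator exceeds 25:
  i=0: a_0=7, p_0 = 7*1 + 0 = 7, q_0 = 7*0 + 1 = 1.
  i=1: a_1=2, p_1 = 2*7 + 1 = 15, q_1 = 2*1 + 0 = 2.
  i=2: a_2=3, p_2 = 3*15 + 7 = 52, q_2 = 3*2 + 1 = 7.
  i=3: a_3=1, p_3 = 1*52 + 15 = 67, q_3 = 1*7 + 2 = 9.
  i=4: a_4=5, p_4 = 5*67 + 52 = 387, q_4 = 5*9 + 7 = 52.
q_4 = 52 > 25, so the last convergent with denominator <= 25 is p_3/q_3 = 67/9.
The closest fraction with denominator <= 25 is either p_3/q_3 or the intermediate fraction (k*p_3 + p_2)/(k*q_3 + q_2) with the largest k >= 1 whose denominator stays <= 25; these approach x as k grows, and every other convergent or intermediate fraction in range is farther away.
Largest k: floor((25 - q_2)/q_3) = floor((25 - 7)/9) = 2.
That gives (2*67 + 52)/(2*9 + 7) = 186/25.
Compare the errors: |x - 67/9| = |387*9 - 67*52|/(52*9) = 1/468, and |x - 186/25| = |387*25 - 186*52|/(52*25) = 3/1300.
Cross-multiplying, 1*1300 = 1300 < 1404 = 3*468, so 1/468 is smaller: the convergent 67/9 is closer to x than 186/25.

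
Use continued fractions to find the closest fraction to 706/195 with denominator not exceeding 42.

105/29

Expand x = 706/195 as a continued fraction with the Euclidean algorithm:
  706 = 3*195 + 121, so a_0 = 3.
  195 = 1*121 + 74, so a_1 = 1.
  121 = 1*74 + 47, so a_2 = 1.
  74 = 1*47 + 27, so a_3 = 1.
  47 = 1*27 + 20, so a_4 = 1.
  27 = 1*20 + 7, so a_5 = 1.
  20 = 2*7 + 6, so a_6 = 2.
  7 = 1*6 + 1, so a_7 = 1.
  6 = 6*1 + 0, so a_8 = 6.
so x = [3; 1, 1, 1, 1, 1, 2, 1, 6].
Convergents (p_i = a_i*p_{i-1} + p_{i-2}, q_i = a_i*q_{i-1} + q_{i-2} with p_{-2}=0, p_{-1}=1, q_{-2}=1, q_{-1}=0), until the denominator exceeds 42:
  i=0: a_0=3, p_0 = 3*1 + 0 = 3, q_0 = 3*0 + 1 = 1.
  i=1: a_1=1, p_1 = 1*3 + 1 = 4, q_1 = 1*1 + 0 = 1.
  i=2: a_2=1, p_2 = 1*4 + 3 = 7, q_2 = 1*1 + 1 = 2.
  i=3: a_3=1, p_3 = 1*7 + 4 = 11, q_3 = 1*2 + 1 = 3.
  i=4: a_4=1, p_4 = 1*11 + 7 = 18, q_4 = 1*3 + 2 = 5.
  i=5: a_5=1, p_5 = 1*18 + 11 = 29, q_5 = 1*5 + 3 = 8.
  i=6: a_6=2, p_6 = 2*29 + 18 = 76, q_6 = 2*8 + 5 = 21.
  i=7: a_7=1, p_7 = 1*76 + 29 = 105, q_7 = 1*21 + 8 = 29.
  i=8: a_8=6, p_8 = 6*105 + 76 = 706, q_8 = 6*29 + 21 = 195.
q_8 = 195 > 42, so the last convergent with denominator <= 42 is p_7/q_7 = 105/29.
The closest fraction with denominator <= 42 is either p_7/q_7 or the intermediate fraction (k*p_7 + p_6)/(k*q_7 + q_6) with the largest k >= 1 whose denominator stays <= 42; these approach x as k grows, and every other convergent or intermediate fraction in range is farther away.
Largest k: floor((42 - q_6)/q_7) = floor((42 - 21)/29) = 0.
Since k = 0, no intermediate fraction beyond p_7/q_7 has denominator <= 42, so the convergent 105/29 is the closest (its error is |706*29 - 105*195|/(195*29) = 1/5655).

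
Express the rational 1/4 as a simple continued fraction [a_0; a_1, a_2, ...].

Run the Euclidean algorithm on 1 and 4; the successive quotients are the partial quotients a_0, a_1, ... (each step inverts the fractional part left over by the previous one):
  1 = 0*4 + 1, so a_0 = 0.
  4 = 4*1 + 0, so a_1 = 4.
The remainder reaches 0 after 2 divisions, so the expansion has 2 partial quotients, read off in order.

[0; 4]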